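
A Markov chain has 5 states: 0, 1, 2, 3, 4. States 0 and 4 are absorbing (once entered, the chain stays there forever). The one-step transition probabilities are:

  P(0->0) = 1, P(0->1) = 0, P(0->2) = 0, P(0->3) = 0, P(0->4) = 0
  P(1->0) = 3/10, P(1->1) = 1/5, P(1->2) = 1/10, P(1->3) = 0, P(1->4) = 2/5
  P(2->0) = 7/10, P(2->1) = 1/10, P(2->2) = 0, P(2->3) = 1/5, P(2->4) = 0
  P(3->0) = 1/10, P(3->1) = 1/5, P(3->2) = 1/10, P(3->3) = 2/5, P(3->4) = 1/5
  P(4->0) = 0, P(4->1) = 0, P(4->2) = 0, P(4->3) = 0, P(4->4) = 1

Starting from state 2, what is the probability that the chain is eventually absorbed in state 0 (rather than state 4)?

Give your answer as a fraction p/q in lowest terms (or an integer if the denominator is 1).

Let a_i = P(absorbed in 0 | start in state i).
Boundary conditions: a_0 = 1, a_4 = 0.
For each transient state i, a_i = sum_j P(i->j) * a_j:
  a_1 = 3/10*a_0 + 1/5*a_1 + 1/10*a_2 + 0*a_3 + 2/5*a_4
  a_2 = 7/10*a_0 + 1/10*a_1 + 0*a_2 + 1/5*a_3 + 0*a_4
  a_3 = 1/10*a_0 + 1/5*a_1 + 1/10*a_2 + 2/5*a_3 + 1/5*a_4

Substituting a_0 = 1 and a_4 = 0, rearrange to (I - Q) a = r where r[i] = P(i -> 0):
  [4/5, -1/10, 0] . (a_1, a_2, a_3) = 3/10
  [-1/10, 1, -1/5] . (a_1, a_2, a_3) = 7/10
  [-1/5, -1/10, 3/5] . (a_1, a_2, a_3) = 1/10

Solving yields:
  a_1 = 109/227
  a_2 = 191/227
  a_3 = 106/227

Starting state is 2, so the absorption probability is a_2 = 191/227.

Answer: 191/227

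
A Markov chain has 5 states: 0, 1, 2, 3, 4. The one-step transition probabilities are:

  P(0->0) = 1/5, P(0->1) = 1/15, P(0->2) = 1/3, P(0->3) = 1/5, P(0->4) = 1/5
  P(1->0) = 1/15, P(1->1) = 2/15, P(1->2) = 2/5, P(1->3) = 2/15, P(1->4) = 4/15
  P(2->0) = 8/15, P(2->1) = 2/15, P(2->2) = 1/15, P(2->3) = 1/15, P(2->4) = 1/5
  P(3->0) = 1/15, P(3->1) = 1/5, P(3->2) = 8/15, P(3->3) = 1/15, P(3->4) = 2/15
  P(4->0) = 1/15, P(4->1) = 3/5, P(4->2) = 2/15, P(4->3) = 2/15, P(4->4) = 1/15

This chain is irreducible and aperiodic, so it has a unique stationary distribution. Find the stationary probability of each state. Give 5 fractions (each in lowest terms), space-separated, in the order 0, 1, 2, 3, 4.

The stationary distribution satisfies pi = pi * P, i.e.:
  pi_0 = 1/5*pi_0 + 1/15*pi_1 + 8/15*pi_2 + 1/15*pi_3 + 1/15*pi_4
  pi_1 = 1/15*pi_0 + 2/15*pi_1 + 2/15*pi_2 + 1/5*pi_3 + 3/5*pi_4
  pi_2 = 1/3*pi_0 + 2/5*pi_1 + 1/15*pi_2 + 8/15*pi_3 + 2/15*pi_4
  pi_3 = 1/5*pi_0 + 2/15*pi_1 + 1/15*pi_2 + 1/15*pi_3 + 2/15*pi_4
  pi_4 = 1/5*pi_0 + 4/15*pi_1 + 1/5*pi_2 + 2/15*pi_3 + 1/15*pi_4
with normalization: pi_0 + pi_1 + pi_2 + pi_3 + pi_4 = 1.

Using the first 4 balance equations plus normalization, the linear system A*pi = b is:
  [-4/5, 1/15, 8/15, 1/15, 1/15] . pi = 0
  [1/15, -13/15, 2/15, 1/5, 3/5] . pi = 0
  [1/3, 2/5, -14/15, 8/15, 2/15] . pi = 0
  [1/5, 2/15, 1/15, -14/15, 2/15] . pi = 0
  [1, 1, 1, 1, 1] . pi = 1

Solving yields:
  pi_0 = 119/542
  pi_1 = 803/3794
  pi_2 = 1005/3794
  pi_3 = 927/7588
  pi_4 = 197/1084

Verification (pi * P):
  119/542*1/5 + 803/3794*1/15 + 1005/3794*8/15 + 927/7588*1/15 + 197/1084*1/15 = 119/542 = pi_0  (ok)
  119/542*1/15 + 803/3794*2/15 + 1005/3794*2/15 + 927/7588*1/5 + 197/1084*3/5 = 803/3794 = pi_1  (ok)
  119/542*1/3 + 803/3794*2/5 + 1005/3794*1/15 + 927/7588*8/15 + 197/1084*2/15 = 1005/3794 = pi_2  (ok)
  119/542*1/5 + 803/3794*2/15 + 1005/3794*1/15 + 927/7588*1/15 + 197/1084*2/15 = 927/7588 = pi_3  (ok)
  119/542*1/5 + 803/3794*4/15 + 1005/3794*1/5 + 927/7588*2/15 + 197/1084*1/15 = 197/1084 = pi_4  (ok)

Answer: 119/542 803/3794 1005/3794 927/7588 197/1084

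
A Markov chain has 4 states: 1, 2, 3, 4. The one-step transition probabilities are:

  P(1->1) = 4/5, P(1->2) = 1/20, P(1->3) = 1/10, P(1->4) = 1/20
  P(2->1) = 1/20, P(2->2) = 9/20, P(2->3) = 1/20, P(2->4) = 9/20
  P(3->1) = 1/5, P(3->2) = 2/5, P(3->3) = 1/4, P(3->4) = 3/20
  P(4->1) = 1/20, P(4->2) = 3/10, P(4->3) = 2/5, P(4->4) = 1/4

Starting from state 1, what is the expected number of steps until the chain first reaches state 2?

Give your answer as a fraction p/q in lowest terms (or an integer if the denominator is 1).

Answer: 5200/631

Derivation:
Let h_i = expected steps to first reach 2 from state i.
Boundary: h_2 = 0.
First-step equations for the other states:
  h_1 = 1 + 4/5*h_1 + 1/20*h_2 + 1/10*h_3 + 1/20*h_4
  h_3 = 1 + 1/5*h_1 + 2/5*h_2 + 1/4*h_3 + 3/20*h_4
  h_4 = 1 + 1/20*h_1 + 3/10*h_2 + 2/5*h_3 + 1/4*h_4

Substituting h_2 = 0 and rearranging gives the linear system (I - Q) h = 1:
  [1/5, -1/10, -1/20] . (h_1, h_3, h_4) = 1
  [-1/5, 3/4, -3/20] . (h_1, h_3, h_4) = 1
  [-1/20, -2/5, 3/4] . (h_1, h_3, h_4) = 1

Solving yields:
  h_1 = 5200/631
  h_3 = 2760/631
  h_4 = 2660/631

Starting state is 1, so the expected hitting time is h_1 = 5200/631.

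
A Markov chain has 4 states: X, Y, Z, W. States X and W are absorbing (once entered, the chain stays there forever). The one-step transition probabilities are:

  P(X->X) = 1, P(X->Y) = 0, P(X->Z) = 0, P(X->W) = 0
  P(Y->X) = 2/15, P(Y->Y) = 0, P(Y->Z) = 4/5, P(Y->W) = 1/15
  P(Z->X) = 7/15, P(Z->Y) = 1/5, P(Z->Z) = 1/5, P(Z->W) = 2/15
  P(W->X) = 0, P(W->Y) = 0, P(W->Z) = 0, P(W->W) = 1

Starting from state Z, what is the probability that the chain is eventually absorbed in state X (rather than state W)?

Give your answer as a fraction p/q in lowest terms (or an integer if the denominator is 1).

Answer: 37/48

Derivation:
Let a_i = P(absorbed in X | start in state i).
Boundary conditions: a_X = 1, a_W = 0.
For each transient state i, a_i = sum_j P(i->j) * a_j:
  a_Y = 2/15*a_X + 0*a_Y + 4/5*a_Z + 1/15*a_W
  a_Z = 7/15*a_X + 1/5*a_Y + 1/5*a_Z + 2/15*a_W

Substituting a_X = 1 and a_W = 0, rearrange to (I - Q) a = r where r[i] = P(i -> X):
  [1, -4/5] . (a_Y, a_Z) = 2/15
  [-1/5, 4/5] . (a_Y, a_Z) = 7/15

Solving yields:
  a_Y = 3/4
  a_Z = 37/48

Starting state is Z, so the absorption probability is a_Z = 37/48.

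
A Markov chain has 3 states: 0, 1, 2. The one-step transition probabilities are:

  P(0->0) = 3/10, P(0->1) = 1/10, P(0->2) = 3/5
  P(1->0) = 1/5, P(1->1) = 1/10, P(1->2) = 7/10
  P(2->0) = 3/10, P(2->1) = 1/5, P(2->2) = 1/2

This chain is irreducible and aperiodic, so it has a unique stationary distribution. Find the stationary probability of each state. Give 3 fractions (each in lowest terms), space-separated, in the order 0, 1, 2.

The stationary distribution satisfies pi = pi * P, i.e.:
  pi_0 = 3/10*pi_0 + 1/5*pi_1 + 3/10*pi_2
  pi_1 = 1/10*pi_0 + 1/10*pi_1 + 1/5*pi_2
  pi_2 = 3/5*pi_0 + 7/10*pi_1 + 1/2*pi_2
with normalization: pi_0 + pi_1 + pi_2 = 1.

Using the first 2 balance equations plus normalization, the linear system A*pi = b is:
  [-7/10, 1/5, 3/10] . pi = 0
  [1/10, -9/10, 1/5] . pi = 0
  [1, 1, 1] . pi = 1

Solving yields:
  pi_0 = 31/109
  pi_1 = 17/109
  pi_2 = 61/109

Verification (pi * P):
  31/109*3/10 + 17/109*1/5 + 61/109*3/10 = 31/109 = pi_0  (ok)
  31/109*1/10 + 17/109*1/10 + 61/109*1/5 = 17/109 = pi_1  (ok)
  31/109*3/5 + 17/109*7/10 + 61/109*1/2 = 61/109 = pi_2  (ok)

Answer: 31/109 17/109 61/109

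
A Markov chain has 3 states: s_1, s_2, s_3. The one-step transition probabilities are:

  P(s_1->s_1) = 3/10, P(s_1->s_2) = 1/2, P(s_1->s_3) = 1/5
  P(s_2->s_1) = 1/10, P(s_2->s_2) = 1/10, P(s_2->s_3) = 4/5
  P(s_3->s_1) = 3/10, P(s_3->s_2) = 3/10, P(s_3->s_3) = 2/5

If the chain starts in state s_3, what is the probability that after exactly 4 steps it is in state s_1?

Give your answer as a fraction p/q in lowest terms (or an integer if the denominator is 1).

Answer: 303/1250

Derivation:
Computing P^4 by repeated multiplication:
P^1 =
  s_1: [3/10, 1/2, 1/5]
  s_2: [1/10, 1/10, 4/5]
  s_3: [3/10, 3/10, 2/5]
P^2 =
  s_1: [1/5, 13/50, 27/50]
  s_2: [7/25, 3/10, 21/50]
  s_3: [6/25, 3/10, 23/50]
P^3 =
  s_1: [31/125, 36/125, 58/125]
  s_2: [6/25, 37/125, 58/125]
  s_3: [6/25, 36/125, 59/125]
P^4 =
  s_1: [303/1250, 73/250, 291/625]
  s_2: [301/1250, 361/1250, 294/625]
  s_3: [303/1250, 363/1250, 292/625]

(P^4)[s_3 -> s_1] = 303/1250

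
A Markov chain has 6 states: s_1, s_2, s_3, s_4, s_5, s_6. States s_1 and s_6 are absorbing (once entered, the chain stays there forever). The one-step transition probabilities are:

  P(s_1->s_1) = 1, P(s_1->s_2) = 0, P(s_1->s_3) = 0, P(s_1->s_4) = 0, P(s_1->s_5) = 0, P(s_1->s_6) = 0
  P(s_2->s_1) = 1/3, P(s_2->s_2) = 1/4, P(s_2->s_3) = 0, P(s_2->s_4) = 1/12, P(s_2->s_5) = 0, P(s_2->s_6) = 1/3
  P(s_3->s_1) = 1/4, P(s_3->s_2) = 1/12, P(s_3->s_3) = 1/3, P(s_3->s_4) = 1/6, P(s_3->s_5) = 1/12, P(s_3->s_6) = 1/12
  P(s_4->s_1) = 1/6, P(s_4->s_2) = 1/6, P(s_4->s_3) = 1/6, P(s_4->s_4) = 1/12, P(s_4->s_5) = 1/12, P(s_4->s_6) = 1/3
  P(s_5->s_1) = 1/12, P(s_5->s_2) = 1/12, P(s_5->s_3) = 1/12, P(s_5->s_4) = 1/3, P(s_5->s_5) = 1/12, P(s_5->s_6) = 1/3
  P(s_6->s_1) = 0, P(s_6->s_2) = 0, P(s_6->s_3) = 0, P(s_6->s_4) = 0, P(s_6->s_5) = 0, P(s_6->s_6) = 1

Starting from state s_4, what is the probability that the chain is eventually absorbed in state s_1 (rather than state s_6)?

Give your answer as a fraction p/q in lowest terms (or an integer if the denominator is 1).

Let a_i = P(absorbed in s_1 | start in state i).
Boundary conditions: a_s_1 = 1, a_s_6 = 0.
For each transient state i, a_i = sum_j P(i->j) * a_j:
  a_s_2 = 1/3*a_s_1 + 1/4*a_s_2 + 0*a_s_3 + 1/12*a_s_4 + 0*a_s_5 + 1/3*a_s_6
  a_s_3 = 1/4*a_s_1 + 1/12*a_s_2 + 1/3*a_s_3 + 1/6*a_s_4 + 1/12*a_s_5 + 1/12*a_s_6
  a_s_4 = 1/6*a_s_1 + 1/6*a_s_2 + 1/6*a_s_3 + 1/12*a_s_4 + 1/12*a_s_5 + 1/3*a_s_6
  a_s_5 = 1/12*a_s_1 + 1/12*a_s_2 + 1/12*a_s_3 + 1/3*a_s_4 + 1/12*a_s_5 + 1/3*a_s_6

Substituting a_s_1 = 1 and a_s_6 = 0, rearrange to (I - Q) a = r where r[i] = P(i -> s_1):
  [3/4, 0, -1/12, 0] . (a_s_2, a_s_3, a_s_4, a_s_5) = 1/3
  [-1/12, 2/3, -1/6, -1/12] . (a_s_2, a_s_3, a_s_4, a_s_5) = 1/4
  [-1/6, -1/6, 11/12, -1/12] . (a_s_2, a_s_3, a_s_4, a_s_5) = 1/6
  [-1/12, -1/12, -1/3, 11/12] . (a_s_2, a_s_3, a_s_4, a_s_5) = 1/12

Solving yields:
  a_s_2 = 3737/7632
  a_s_3 = 2213/3816
  a_s_4 = 345/848
  a_s_5 = 285/848

Starting state is s_4, so the absorption probability is a_s_4 = 345/848.

Answer: 345/848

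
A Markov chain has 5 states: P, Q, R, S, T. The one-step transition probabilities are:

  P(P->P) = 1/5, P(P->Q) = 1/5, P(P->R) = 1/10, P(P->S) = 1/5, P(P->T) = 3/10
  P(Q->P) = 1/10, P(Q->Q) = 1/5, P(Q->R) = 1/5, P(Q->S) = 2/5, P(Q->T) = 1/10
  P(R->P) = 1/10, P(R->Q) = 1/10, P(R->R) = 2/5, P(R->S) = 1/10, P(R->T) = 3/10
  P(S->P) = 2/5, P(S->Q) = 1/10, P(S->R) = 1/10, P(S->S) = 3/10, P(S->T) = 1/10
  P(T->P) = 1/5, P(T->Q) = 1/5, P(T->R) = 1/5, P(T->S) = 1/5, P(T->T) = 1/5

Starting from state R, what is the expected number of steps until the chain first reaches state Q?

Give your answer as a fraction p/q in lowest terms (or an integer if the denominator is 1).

Let h_i = expected steps to first reach Q from state i.
Boundary: h_Q = 0.
First-step equations for the other states:
  h_P = 1 + 1/5*h_P + 1/5*h_Q + 1/10*h_R + 1/5*h_S + 3/10*h_T
  h_R = 1 + 1/10*h_P + 1/10*h_Q + 2/5*h_R + 1/10*h_S + 3/10*h_T
  h_S = 1 + 2/5*h_P + 1/10*h_Q + 1/10*h_R + 3/10*h_S + 1/10*h_T
  h_T = 1 + 1/5*h_P + 1/5*h_Q + 1/5*h_R + 1/5*h_S + 1/5*h_T

Substituting h_Q = 0 and rearranging gives the linear system (I - Q) h = 1:
  [4/5, -1/10, -1/5, -3/10] . (h_P, h_R, h_S, h_T) = 1
  [-1/10, 3/5, -1/10, -3/10] . (h_P, h_R, h_S, h_T) = 1
  [-2/5, -1/10, 7/10, -1/10] . (h_P, h_R, h_S, h_T) = 1
  [-1/5, -1/5, -1/5, 4/5] . (h_P, h_R, h_S, h_T) = 1

Solving yields:
  h_P = 691/112
  h_R = 779/112
  h_S = 383/56
  h_T = 699/112

Starting state is R, so the expected hitting time is h_R = 779/112.

Answer: 779/112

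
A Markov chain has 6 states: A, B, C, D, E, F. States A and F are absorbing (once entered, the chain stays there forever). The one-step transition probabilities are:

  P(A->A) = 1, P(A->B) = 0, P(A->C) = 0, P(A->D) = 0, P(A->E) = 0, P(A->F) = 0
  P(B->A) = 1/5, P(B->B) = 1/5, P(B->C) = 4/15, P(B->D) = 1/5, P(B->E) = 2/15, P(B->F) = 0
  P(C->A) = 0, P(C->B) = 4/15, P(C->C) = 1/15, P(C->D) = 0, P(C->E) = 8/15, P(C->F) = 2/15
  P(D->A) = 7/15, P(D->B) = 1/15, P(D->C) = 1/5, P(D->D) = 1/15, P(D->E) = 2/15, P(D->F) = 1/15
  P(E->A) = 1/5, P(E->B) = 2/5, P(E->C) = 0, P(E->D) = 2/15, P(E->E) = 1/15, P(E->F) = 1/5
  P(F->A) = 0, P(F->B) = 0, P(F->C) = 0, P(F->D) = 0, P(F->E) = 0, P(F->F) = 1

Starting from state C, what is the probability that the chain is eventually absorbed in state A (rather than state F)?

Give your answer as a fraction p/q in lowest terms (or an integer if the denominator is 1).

Answer: 238/411

Derivation:
Let a_i = P(absorbed in A | start in state i).
Boundary conditions: a_A = 1, a_F = 0.
For each transient state i, a_i = sum_j P(i->j) * a_j:
  a_B = 1/5*a_A + 1/5*a_B + 4/15*a_C + 1/5*a_D + 2/15*a_E + 0*a_F
  a_C = 0*a_A + 4/15*a_B + 1/15*a_C + 0*a_D + 8/15*a_E + 2/15*a_F
  a_D = 7/15*a_A + 1/15*a_B + 1/5*a_C + 1/15*a_D + 2/15*a_E + 1/15*a_F
  a_E = 1/5*a_A + 2/5*a_B + 0*a_C + 2/15*a_D + 1/15*a_E + 1/5*a_F

Substituting a_A = 1 and a_F = 0, rearrange to (I - Q) a = r where r[i] = P(i -> A):
  [4/5, -4/15, -1/5, -2/15] . (a_B, a_C, a_D, a_E) = 1/5
  [-4/15, 14/15, 0, -8/15] . (a_B, a_C, a_D, a_E) = 0
  [-1/15, -1/5, 14/15, -2/15] . (a_B, a_C, a_D, a_E) = 7/15
  [-2/5, 0, -2/15, 14/15] . (a_B, a_C, a_D, a_E) = 1/5

Solving yields:
  a_B = 1322/1781
  a_C = 238/411
  a_D = 316/411
  a_E = 6863/10686

Starting state is C, so the absorption probability is a_C = 238/411.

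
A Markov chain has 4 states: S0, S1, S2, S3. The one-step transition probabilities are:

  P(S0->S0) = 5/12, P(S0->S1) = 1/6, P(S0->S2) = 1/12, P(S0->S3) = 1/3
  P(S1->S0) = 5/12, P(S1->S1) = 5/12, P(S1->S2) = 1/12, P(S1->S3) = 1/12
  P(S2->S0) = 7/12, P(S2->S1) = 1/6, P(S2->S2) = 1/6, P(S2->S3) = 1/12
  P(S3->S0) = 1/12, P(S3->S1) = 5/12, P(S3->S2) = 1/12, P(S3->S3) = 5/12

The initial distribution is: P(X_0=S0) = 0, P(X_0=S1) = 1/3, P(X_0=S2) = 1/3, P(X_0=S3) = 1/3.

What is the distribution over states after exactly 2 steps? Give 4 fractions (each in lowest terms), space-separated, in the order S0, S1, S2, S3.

Answer: 10/27 43/144 5/54 103/432

Derivation:
Propagating the distribution step by step (d_{t+1} = d_t * P):
d_0 = (S0=0, S1=1/3, S2=1/3, S3=1/3)
  d_1[S0] = 0*5/12 + 1/3*5/12 + 1/3*7/12 + 1/3*1/12 = 13/36
  d_1[S1] = 0*1/6 + 1/3*5/12 + 1/3*1/6 + 1/3*5/12 = 1/3
  d_1[S2] = 0*1/12 + 1/3*1/12 + 1/3*1/6 + 1/3*1/12 = 1/9
  d_1[S3] = 0*1/3 + 1/3*1/12 + 1/3*1/12 + 1/3*5/12 = 7/36
d_1 = (S0=13/36, S1=1/3, S2=1/9, S3=7/36)
  d_2[S0] = 13/36*5/12 + 1/3*5/12 + 1/9*7/12 + 7/36*1/12 = 10/27
  d_2[S1] = 13/36*1/6 + 1/3*5/12 + 1/9*1/6 + 7/36*5/12 = 43/144
  d_2[S2] = 13/36*1/12 + 1/3*1/12 + 1/9*1/6 + 7/36*1/12 = 5/54
  d_2[S3] = 13/36*1/3 + 1/3*1/12 + 1/9*1/12 + 7/36*5/12 = 103/432
d_2 = (S0=10/27, S1=43/144, S2=5/54, S3=103/432)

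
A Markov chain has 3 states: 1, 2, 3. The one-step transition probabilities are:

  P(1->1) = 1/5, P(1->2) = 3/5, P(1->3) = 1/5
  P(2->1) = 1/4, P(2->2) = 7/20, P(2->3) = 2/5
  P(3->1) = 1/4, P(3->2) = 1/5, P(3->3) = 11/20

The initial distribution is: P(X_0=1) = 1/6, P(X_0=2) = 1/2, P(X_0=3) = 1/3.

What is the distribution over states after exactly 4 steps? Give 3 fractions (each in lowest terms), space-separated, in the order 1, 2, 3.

Answer: 228571/960000 333451/960000 198989/480000

Derivation:
Propagating the distribution step by step (d_{t+1} = d_t * P):
d_0 = (1=1/6, 2=1/2, 3=1/3)
  d_1[1] = 1/6*1/5 + 1/2*1/4 + 1/3*1/4 = 29/120
  d_1[2] = 1/6*3/5 + 1/2*7/20 + 1/3*1/5 = 41/120
  d_1[3] = 1/6*1/5 + 1/2*2/5 + 1/3*11/20 = 5/12
d_1 = (1=29/120, 2=41/120, 3=5/12)
  d_2[1] = 29/120*1/5 + 41/120*1/4 + 5/12*1/4 = 571/2400
  d_2[2] = 29/120*3/5 + 41/120*7/20 + 5/12*1/5 = 167/480
  d_2[3] = 29/120*1/5 + 41/120*2/5 + 5/12*11/20 = 497/1200
d_2 = (1=571/2400, 2=167/480, 3=497/1200)
  d_3[1] = 571/2400*1/5 + 167/480*1/4 + 497/1200*1/4 = 11429/48000
  d_3[2] = 571/2400*3/5 + 167/480*7/20 + 497/1200*1/5 = 16673/48000
  d_3[3] = 571/2400*1/5 + 167/480*2/5 + 497/1200*11/20 = 9949/24000
d_3 = (1=11429/48000, 2=16673/48000, 3=9949/24000)
  d_4[1] = 11429/48000*1/5 + 16673/48000*1/4 + 9949/24000*1/4 = 228571/960000
  d_4[2] = 11429/48000*3/5 + 16673/48000*7/20 + 9949/24000*1/5 = 333451/960000
  d_4[3] = 11429/48000*1/5 + 16673/48000*2/5 + 9949/24000*11/20 = 198989/480000
d_4 = (1=228571/960000, 2=333451/960000, 3=198989/480000)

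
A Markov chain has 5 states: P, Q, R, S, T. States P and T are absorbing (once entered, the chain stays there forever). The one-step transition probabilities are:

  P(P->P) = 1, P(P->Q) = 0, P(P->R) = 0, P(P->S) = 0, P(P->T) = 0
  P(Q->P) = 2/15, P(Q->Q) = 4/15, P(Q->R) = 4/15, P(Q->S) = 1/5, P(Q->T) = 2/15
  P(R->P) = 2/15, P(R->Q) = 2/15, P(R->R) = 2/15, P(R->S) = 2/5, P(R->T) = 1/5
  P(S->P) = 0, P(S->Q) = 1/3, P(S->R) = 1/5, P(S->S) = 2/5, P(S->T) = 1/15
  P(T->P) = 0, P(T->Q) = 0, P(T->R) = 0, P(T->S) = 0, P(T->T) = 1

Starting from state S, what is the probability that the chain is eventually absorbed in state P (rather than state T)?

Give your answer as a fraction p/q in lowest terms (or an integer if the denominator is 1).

Let a_i = P(absorbed in P | start in state i).
Boundary conditions: a_P = 1, a_T = 0.
For each transient state i, a_i = sum_j P(i->j) * a_j:
  a_Q = 2/15*a_P + 4/15*a_Q + 4/15*a_R + 1/5*a_S + 2/15*a_T
  a_R = 2/15*a_P + 2/15*a_Q + 2/15*a_R + 2/5*a_S + 1/5*a_T
  a_S = 0*a_P + 1/3*a_Q + 1/5*a_R + 2/5*a_S + 1/15*a_T

Substituting a_P = 1 and a_T = 0, rearrange to (I - Q) a = r where r[i] = P(i -> P):
  [11/15, -4/15, -1/5] . (a_Q, a_R, a_S) = 2/15
  [-2/15, 13/15, -2/5] . (a_Q, a_R, a_S) = 2/15
  [-1/3, -1/5, 3/5] . (a_Q, a_R, a_S) = 0

Solving yields:
  a_Q = 8/19
  a_R = 22/57
  a_S = 62/171

Starting state is S, so the absorption probability is a_S = 62/171.

Answer: 62/171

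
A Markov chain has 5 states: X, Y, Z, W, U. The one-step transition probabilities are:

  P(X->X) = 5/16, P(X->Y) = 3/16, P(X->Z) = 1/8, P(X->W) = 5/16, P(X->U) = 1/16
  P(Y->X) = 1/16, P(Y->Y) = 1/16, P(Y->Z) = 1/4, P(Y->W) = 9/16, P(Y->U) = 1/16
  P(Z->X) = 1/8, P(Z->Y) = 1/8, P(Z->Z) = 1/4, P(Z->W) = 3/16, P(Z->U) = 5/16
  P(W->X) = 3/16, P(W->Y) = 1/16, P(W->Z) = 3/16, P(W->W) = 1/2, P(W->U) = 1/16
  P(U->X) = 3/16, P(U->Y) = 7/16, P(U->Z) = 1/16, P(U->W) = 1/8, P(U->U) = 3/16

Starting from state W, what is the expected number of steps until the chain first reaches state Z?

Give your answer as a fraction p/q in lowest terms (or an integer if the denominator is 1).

Answer: 12768/2213

Derivation:
Let h_i = expected steps to first reach Z from state i.
Boundary: h_Z = 0.
First-step equations for the other states:
  h_X = 1 + 5/16*h_X + 3/16*h_Y + 1/8*h_Z + 5/16*h_W + 1/16*h_U
  h_Y = 1 + 1/16*h_X + 1/16*h_Y + 1/4*h_Z + 9/16*h_W + 1/16*h_U
  h_W = 1 + 3/16*h_X + 1/16*h_Y + 3/16*h_Z + 1/2*h_W + 1/16*h_U
  h_U = 1 + 3/16*h_X + 7/16*h_Y + 1/16*h_Z + 1/8*h_W + 3/16*h_U

Substituting h_Z = 0 and rearranging gives the linear system (I - Q) h = 1:
  [11/16, -3/16, -5/16, -1/16] . (h_X, h_Y, h_W, h_U) = 1
  [-1/16, 15/16, -9/16, -1/16] . (h_X, h_Y, h_W, h_U) = 1
  [-3/16, -1/16, 1/2, -1/16] . (h_X, h_Y, h_W, h_U) = 1
  [-3/16, -7/16, -1/8, 13/16] . (h_X, h_Y, h_W, h_U) = 1

Solving yields:
  h_X = 13552/2213
  h_Y = 11872/2213
  h_W = 12768/2213
  h_U = 14208/2213

Starting state is W, so the expected hitting time is h_W = 12768/2213.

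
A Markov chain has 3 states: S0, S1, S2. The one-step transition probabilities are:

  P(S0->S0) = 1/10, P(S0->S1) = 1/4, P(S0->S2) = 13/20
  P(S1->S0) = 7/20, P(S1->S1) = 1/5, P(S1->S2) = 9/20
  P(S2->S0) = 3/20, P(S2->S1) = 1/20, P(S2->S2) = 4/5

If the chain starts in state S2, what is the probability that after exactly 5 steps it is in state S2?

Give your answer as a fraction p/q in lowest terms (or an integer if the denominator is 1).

Answer: 593827/800000

Derivation:
Computing P^5 by repeated multiplication:
P^1 =
  S0: [1/10, 1/4, 13/20]
  S1: [7/20, 1/5, 9/20]
  S2: [3/20, 1/20, 4/5]
P^2 =
  S0: [39/200, 43/400, 279/400]
  S1: [69/400, 3/20, 271/400]
  S2: [61/400, 7/80, 19/25]
P^3 =
  S0: [647/4000, 841/8000, 1173/1600]
  S1: [1371/8000, 107/1000, 5773/8000]
  S2: [1279/8000, 749/8000, 1493/2000]
P^4 =
  S0: [2607/16000, 15699/160000, 118231/160000]
  S1: [26053/160000, 4013/40000, 23579/32000]
  S2: [25717/160000, 15363/160000, 2973/4000]
P^5 =
  S0: [258363/1600000, 311377/3200000, 2371897/3200000]
  S1: [103631/640000, 19523/200000, 2369477/3200000]
  S2: [103147/640000, 308957/3200000, 593827/800000]

(P^5)[S2 -> S2] = 593827/800000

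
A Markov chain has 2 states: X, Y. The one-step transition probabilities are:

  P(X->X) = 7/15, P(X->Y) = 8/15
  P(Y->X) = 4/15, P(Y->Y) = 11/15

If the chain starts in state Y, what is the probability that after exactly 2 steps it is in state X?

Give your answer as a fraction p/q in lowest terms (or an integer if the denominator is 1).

Answer: 8/25

Derivation:
Computing P^2 by repeated multiplication:
P^1 =
  X: [7/15, 8/15]
  Y: [4/15, 11/15]
P^2 =
  X: [9/25, 16/25]
  Y: [8/25, 17/25]

(P^2)[Y -> X] = 8/25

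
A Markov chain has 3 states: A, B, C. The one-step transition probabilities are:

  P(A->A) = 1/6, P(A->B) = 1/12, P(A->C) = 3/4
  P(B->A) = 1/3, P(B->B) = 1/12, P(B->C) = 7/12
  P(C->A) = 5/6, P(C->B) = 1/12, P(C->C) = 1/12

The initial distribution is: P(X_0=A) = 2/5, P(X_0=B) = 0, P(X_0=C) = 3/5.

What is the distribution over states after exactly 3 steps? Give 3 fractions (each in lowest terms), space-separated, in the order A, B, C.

Answer: 557/1080 1/12 433/1080

Derivation:
Propagating the distribution step by step (d_{t+1} = d_t * P):
d_0 = (A=2/5, B=0, C=3/5)
  d_1[A] = 2/5*1/6 + 0*1/3 + 3/5*5/6 = 17/30
  d_1[B] = 2/5*1/12 + 0*1/12 + 3/5*1/12 = 1/12
  d_1[C] = 2/5*3/4 + 0*7/12 + 3/5*1/12 = 7/20
d_1 = (A=17/30, B=1/12, C=7/20)
  d_2[A] = 17/30*1/6 + 1/12*1/3 + 7/20*5/6 = 149/360
  d_2[B] = 17/30*1/12 + 1/12*1/12 + 7/20*1/12 = 1/12
  d_2[C] = 17/30*3/4 + 1/12*7/12 + 7/20*1/12 = 181/360
d_2 = (A=149/360, B=1/12, C=181/360)
  d_3[A] = 149/360*1/6 + 1/12*1/3 + 181/360*5/6 = 557/1080
  d_3[B] = 149/360*1/12 + 1/12*1/12 + 181/360*1/12 = 1/12
  d_3[C] = 149/360*3/4 + 1/12*7/12 + 181/360*1/12 = 433/1080
d_3 = (A=557/1080, B=1/12, C=433/1080)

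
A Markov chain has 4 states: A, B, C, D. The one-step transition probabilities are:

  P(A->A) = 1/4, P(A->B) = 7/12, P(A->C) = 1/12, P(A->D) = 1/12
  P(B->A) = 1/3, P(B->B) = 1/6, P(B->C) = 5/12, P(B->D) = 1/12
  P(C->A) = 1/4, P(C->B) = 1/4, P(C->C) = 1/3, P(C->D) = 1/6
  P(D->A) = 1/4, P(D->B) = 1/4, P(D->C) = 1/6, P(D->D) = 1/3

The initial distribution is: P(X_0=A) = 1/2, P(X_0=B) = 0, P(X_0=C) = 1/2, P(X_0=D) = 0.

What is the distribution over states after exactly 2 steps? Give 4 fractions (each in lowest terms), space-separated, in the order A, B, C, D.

Answer: 41/144 43/144 41/144 19/144

Derivation:
Propagating the distribution step by step (d_{t+1} = d_t * P):
d_0 = (A=1/2, B=0, C=1/2, D=0)
  d_1[A] = 1/2*1/4 + 0*1/3 + 1/2*1/4 + 0*1/4 = 1/4
  d_1[B] = 1/2*7/12 + 0*1/6 + 1/2*1/4 + 0*1/4 = 5/12
  d_1[C] = 1/2*1/12 + 0*5/12 + 1/2*1/3 + 0*1/6 = 5/24
  d_1[D] = 1/2*1/12 + 0*1/12 + 1/2*1/6 + 0*1/3 = 1/8
d_1 = (A=1/4, B=5/12, C=5/24, D=1/8)
  d_2[A] = 1/4*1/4 + 5/12*1/3 + 5/24*1/4 + 1/8*1/4 = 41/144
  d_2[B] = 1/4*7/12 + 5/12*1/6 + 5/24*1/4 + 1/8*1/4 = 43/144
  d_2[C] = 1/4*1/12 + 5/12*5/12 + 5/24*1/3 + 1/8*1/6 = 41/144
  d_2[D] = 1/4*1/12 + 5/12*1/12 + 5/24*1/6 + 1/8*1/3 = 19/144
d_2 = (A=41/144, B=43/144, C=41/144, D=19/144)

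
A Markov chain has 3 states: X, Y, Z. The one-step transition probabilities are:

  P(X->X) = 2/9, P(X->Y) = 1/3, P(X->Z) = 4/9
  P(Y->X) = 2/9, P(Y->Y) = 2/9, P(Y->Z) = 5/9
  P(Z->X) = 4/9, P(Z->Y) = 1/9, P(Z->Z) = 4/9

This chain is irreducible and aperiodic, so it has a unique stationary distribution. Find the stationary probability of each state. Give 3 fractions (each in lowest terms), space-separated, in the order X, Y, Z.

The stationary distribution satisfies pi = pi * P, i.e.:
  pi_X = 2/9*pi_X + 2/9*pi_Y + 4/9*pi_Z
  pi_Y = 1/3*pi_X + 2/9*pi_Y + 1/9*pi_Z
  pi_Z = 4/9*pi_X + 5/9*pi_Y + 4/9*pi_Z
with normalization: pi_X + pi_Y + pi_Z = 1.

Using the first 2 balance equations plus normalization, the linear system A*pi = b is:
  [-7/9, 2/9, 4/9] . pi = 0
  [1/3, -7/9, 1/9] . pi = 0
  [1, 1, 1] . pi = 1

Solving yields:
  pi_X = 15/46
  pi_Y = 19/92
  pi_Z = 43/92

Verification (pi * P):
  15/46*2/9 + 19/92*2/9 + 43/92*4/9 = 15/46 = pi_X  (ok)
  15/46*1/3 + 19/92*2/9 + 43/92*1/9 = 19/92 = pi_Y  (ok)
  15/46*4/9 + 19/92*5/9 + 43/92*4/9 = 43/92 = pi_Z  (ok)

Answer: 15/46 19/92 43/92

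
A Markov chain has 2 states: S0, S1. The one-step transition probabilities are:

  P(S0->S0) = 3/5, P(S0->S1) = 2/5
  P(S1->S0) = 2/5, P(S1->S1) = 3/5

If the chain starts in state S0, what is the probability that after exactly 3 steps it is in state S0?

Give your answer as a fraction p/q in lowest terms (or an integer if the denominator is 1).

Computing P^3 by repeated multiplication:
P^1 =
  S0: [3/5, 2/5]
  S1: [2/5, 3/5]
P^2 =
  S0: [13/25, 12/25]
  S1: [12/25, 13/25]
P^3 =
  S0: [63/125, 62/125]
  S1: [62/125, 63/125]

(P^3)[S0 -> S0] = 63/125

Answer: 63/125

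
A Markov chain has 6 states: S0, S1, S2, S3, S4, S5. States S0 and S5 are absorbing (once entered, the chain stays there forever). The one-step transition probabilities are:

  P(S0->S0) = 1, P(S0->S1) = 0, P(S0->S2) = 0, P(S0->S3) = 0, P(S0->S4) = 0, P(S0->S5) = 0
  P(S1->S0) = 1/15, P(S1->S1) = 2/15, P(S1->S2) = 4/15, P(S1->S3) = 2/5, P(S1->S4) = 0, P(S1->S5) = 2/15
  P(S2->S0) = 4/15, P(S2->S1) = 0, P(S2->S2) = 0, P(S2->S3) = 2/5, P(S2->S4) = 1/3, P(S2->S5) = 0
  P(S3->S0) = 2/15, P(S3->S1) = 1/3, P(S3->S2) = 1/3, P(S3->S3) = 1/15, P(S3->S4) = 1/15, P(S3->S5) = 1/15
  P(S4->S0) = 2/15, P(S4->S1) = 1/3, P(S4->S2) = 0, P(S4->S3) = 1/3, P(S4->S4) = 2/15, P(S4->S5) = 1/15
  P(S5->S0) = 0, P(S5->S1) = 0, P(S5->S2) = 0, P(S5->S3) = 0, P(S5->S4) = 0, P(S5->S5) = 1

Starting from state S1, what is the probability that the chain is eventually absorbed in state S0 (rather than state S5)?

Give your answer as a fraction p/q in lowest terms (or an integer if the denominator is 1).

Answer: 5392/8595

Derivation:
Let a_i = P(absorbed in S0 | start in state i).
Boundary conditions: a_S0 = 1, a_S5 = 0.
For each transient state i, a_i = sum_j P(i->j) * a_j:
  a_S1 = 1/15*a_S0 + 2/15*a_S1 + 4/15*a_S2 + 2/5*a_S3 + 0*a_S4 + 2/15*a_S5
  a_S2 = 4/15*a_S0 + 0*a_S1 + 0*a_S2 + 2/5*a_S3 + 1/3*a_S4 + 0*a_S5
  a_S3 = 2/15*a_S0 + 1/3*a_S1 + 1/3*a_S2 + 1/15*a_S3 + 1/15*a_S4 + 1/15*a_S5
  a_S4 = 2/15*a_S0 + 1/3*a_S1 + 0*a_S2 + 1/3*a_S3 + 2/15*a_S4 + 1/15*a_S5

Substituting a_S0 = 1 and a_S5 = 0, rearrange to (I - Q) a = r where r[i] = P(i -> S0):
  [13/15, -4/15, -2/5, 0] . (a_S1, a_S2, a_S3, a_S4) = 1/15
  [0, 1, -2/5, -1/3] . (a_S1, a_S2, a_S3, a_S4) = 4/15
  [-1/3, -1/3, 14/15, -1/15] . (a_S1, a_S2, a_S3, a_S4) = 2/15
  [-1/3, 0, -1/3, 13/15] . (a_S1, a_S2, a_S3, a_S4) = 2/15

Solving yields:
  a_S1 = 5392/8595
  a_S2 = 13073/17190
  a_S3 = 2357/3438
  a_S4 = 755/1146

Starting state is S1, so the absorption probability is a_S1 = 5392/8595.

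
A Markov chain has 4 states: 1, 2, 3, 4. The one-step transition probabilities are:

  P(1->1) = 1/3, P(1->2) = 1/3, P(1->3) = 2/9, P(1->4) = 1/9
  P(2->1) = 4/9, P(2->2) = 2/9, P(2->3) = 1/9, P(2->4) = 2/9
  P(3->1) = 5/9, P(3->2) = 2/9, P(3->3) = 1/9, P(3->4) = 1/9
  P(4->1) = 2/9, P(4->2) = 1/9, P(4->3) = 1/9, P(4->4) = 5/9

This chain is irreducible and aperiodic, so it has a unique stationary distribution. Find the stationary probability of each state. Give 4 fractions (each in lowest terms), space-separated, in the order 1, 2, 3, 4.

Answer: 94/257 121/514 39/257 127/514

Derivation:
The stationary distribution satisfies pi = pi * P, i.e.:
  pi_1 = 1/3*pi_1 + 4/9*pi_2 + 5/9*pi_3 + 2/9*pi_4
  pi_2 = 1/3*pi_1 + 2/9*pi_2 + 2/9*pi_3 + 1/9*pi_4
  pi_3 = 2/9*pi_1 + 1/9*pi_2 + 1/9*pi_3 + 1/9*pi_4
  pi_4 = 1/9*pi_1 + 2/9*pi_2 + 1/9*pi_3 + 5/9*pi_4
with normalization: pi_1 + pi_2 + pi_3 + pi_4 = 1.

Using the first 3 balance equations plus normalization, the linear system A*pi = b is:
  [-2/3, 4/9, 5/9, 2/9] . pi = 0
  [1/3, -7/9, 2/9, 1/9] . pi = 0
  [2/9, 1/9, -8/9, 1/9] . pi = 0
  [1, 1, 1, 1] . pi = 1

Solving yields:
  pi_1 = 94/257
  pi_2 = 121/514
  pi_3 = 39/257
  pi_4 = 127/514

Verification (pi * P):
  94/257*1/3 + 121/514*4/9 + 39/257*5/9 + 127/514*2/9 = 94/257 = pi_1  (ok)
  94/257*1/3 + 121/514*2/9 + 39/257*2/9 + 127/514*1/9 = 121/514 = pi_2  (ok)
  94/257*2/9 + 121/514*1/9 + 39/257*1/9 + 127/514*1/9 = 39/257 = pi_3  (ok)
  94/257*1/9 + 121/514*2/9 + 39/257*1/9 + 127/514*5/9 = 127/514 = pi_4  (ok)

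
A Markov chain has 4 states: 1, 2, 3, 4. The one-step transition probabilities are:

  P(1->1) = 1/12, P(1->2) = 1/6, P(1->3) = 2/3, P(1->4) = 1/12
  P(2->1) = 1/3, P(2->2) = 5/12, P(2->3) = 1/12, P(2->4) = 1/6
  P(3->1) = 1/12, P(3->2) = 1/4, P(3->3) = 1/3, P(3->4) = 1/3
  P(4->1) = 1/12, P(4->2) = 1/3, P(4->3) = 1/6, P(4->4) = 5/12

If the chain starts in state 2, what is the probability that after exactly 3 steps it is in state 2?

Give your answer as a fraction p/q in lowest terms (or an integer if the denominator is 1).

Answer: 521/1728

Derivation:
Computing P^3 by repeated multiplication:
P^1 =
  1: [1/12, 1/6, 2/3, 1/12]
  2: [1/3, 5/12, 1/12, 1/6]
  3: [1/12, 1/4, 1/3, 1/3]
  4: [1/12, 1/3, 1/6, 5/12]
P^2 =
  1: [1/8, 5/18, 11/36, 7/24]
  2: [3/16, 11/36, 5/16, 7/36]
  3: [7/48, 5/16, 35/144, 43/144]
  4: [1/6, 1/3, 5/24, 7/24]
P^3 =
  1: [11/72, 67/216, 37/144, 121/432]
  2: [23/144, 521/1728, 31/108, 145/576]
  3: [31/192, 17/54, 439/1728, 233/864]
  4: [1/6, 91/288, 37/144, 25/96]

(P^3)[2 -> 2] = 521/1728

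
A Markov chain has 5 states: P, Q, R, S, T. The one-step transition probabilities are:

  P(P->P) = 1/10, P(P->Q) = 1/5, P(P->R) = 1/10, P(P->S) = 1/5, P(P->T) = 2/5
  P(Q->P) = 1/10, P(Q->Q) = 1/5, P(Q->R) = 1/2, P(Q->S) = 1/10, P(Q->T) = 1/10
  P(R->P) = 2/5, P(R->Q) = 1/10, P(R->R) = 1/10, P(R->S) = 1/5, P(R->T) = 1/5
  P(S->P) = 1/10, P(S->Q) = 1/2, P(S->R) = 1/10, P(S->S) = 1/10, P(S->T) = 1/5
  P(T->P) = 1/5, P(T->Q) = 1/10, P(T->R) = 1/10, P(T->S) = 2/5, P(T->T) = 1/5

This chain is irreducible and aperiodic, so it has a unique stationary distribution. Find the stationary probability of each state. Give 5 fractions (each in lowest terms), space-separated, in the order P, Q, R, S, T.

The stationary distribution satisfies pi = pi * P, i.e.:
  pi_P = 1/10*pi_P + 1/10*pi_Q + 2/5*pi_R + 1/10*pi_S + 1/5*pi_T
  pi_Q = 1/5*pi_P + 1/5*pi_Q + 1/10*pi_R + 1/2*pi_S + 1/10*pi_T
  pi_R = 1/10*pi_P + 1/2*pi_Q + 1/10*pi_R + 1/10*pi_S + 1/10*pi_T
  pi_S = 1/5*pi_P + 1/10*pi_Q + 1/5*pi_R + 1/10*pi_S + 2/5*pi_T
  pi_T = 2/5*pi_P + 1/10*pi_Q + 1/5*pi_R + 1/5*pi_S + 1/5*pi_T
with normalization: pi_P + pi_Q + pi_R + pi_S + pi_T = 1.

Using the first 4 balance equations plus normalization, the linear system A*pi = b is:
  [-9/10, 1/10, 2/5, 1/10, 1/5] . pi = 0
  [1/5, -4/5, 1/10, 1/2, 1/10] . pi = 0
  [1/10, 1/2, -9/10, 1/10, 1/10] . pi = 0
  [1/5, 1/10, 1/5, -9/10, 2/5] . pi = 0
  [1, 1, 1, 1, 1] . pi = 1

Solving yields:
  pi_P = 1274/7167
  pi_Q = 1577/7167
  pi_R = 2695/14334
  pi_S = 1438/7167
  pi_T = 3061/14334

Verification (pi * P):
  1274/7167*1/10 + 1577/7167*1/10 + 2695/14334*2/5 + 1438/7167*1/10 + 3061/14334*1/5 = 1274/7167 = pi_P  (ok)
  1274/7167*1/5 + 1577/7167*1/5 + 2695/14334*1/10 + 1438/7167*1/2 + 3061/14334*1/10 = 1577/7167 = pi_Q  (ok)
  1274/7167*1/10 + 1577/7167*1/2 + 2695/14334*1/10 + 1438/7167*1/10 + 3061/14334*1/10 = 2695/14334 = pi_R  (ok)
  1274/7167*1/5 + 1577/7167*1/10 + 2695/14334*1/5 + 1438/7167*1/10 + 3061/14334*2/5 = 1438/7167 = pi_S  (ok)
  1274/7167*2/5 + 1577/7167*1/10 + 2695/14334*1/5 + 1438/7167*1/5 + 3061/14334*1/5 = 3061/14334 = pi_T  (ok)

Answer: 1274/7167 1577/7167 2695/14334 1438/7167 3061/14334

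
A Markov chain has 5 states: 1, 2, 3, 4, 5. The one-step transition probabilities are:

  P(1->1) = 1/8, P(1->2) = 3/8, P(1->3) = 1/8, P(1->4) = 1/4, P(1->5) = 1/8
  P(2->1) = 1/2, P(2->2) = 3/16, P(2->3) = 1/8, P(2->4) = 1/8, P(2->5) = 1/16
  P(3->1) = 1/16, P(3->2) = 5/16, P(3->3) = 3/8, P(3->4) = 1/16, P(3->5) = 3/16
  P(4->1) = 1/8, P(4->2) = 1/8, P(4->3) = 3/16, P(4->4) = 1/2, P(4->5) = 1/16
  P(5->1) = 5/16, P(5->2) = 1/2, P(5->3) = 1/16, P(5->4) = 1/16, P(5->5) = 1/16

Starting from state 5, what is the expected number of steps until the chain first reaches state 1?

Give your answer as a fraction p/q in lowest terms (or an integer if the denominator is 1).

Let h_i = expected steps to first reach 1 from state i.
Boundary: h_1 = 0.
First-step equations for the other states:
  h_2 = 1 + 1/2*h_1 + 3/16*h_2 + 1/8*h_3 + 1/8*h_4 + 1/16*h_5
  h_3 = 1 + 1/16*h_1 + 5/16*h_2 + 3/8*h_3 + 1/16*h_4 + 3/16*h_5
  h_4 = 1 + 1/8*h_1 + 1/8*h_2 + 3/16*h_3 + 1/2*h_4 + 1/16*h_5
  h_5 = 1 + 5/16*h_1 + 1/2*h_2 + 1/16*h_3 + 1/16*h_4 + 1/16*h_5

Substituting h_1 = 0 and rearranging gives the linear system (I - Q) h = 1:
  [13/16, -1/8, -1/8, -1/16] . (h_2, h_3, h_4, h_5) = 1
  [-5/16, 5/8, -1/16, -3/16] . (h_2, h_3, h_4, h_5) = 1
  [-1/8, -3/16, 1/2, -1/16] . (h_2, h_3, h_4, h_5) = 1
  [-1/2, -1/16, -1/16, 15/16] . (h_2, h_3, h_4, h_5) = 1

Solving yields:
  h_2 = 178/61
  h_3 = 3030/671
  h_4 = 3240/671
  h_5 = 198/61

Starting state is 5, so the expected hitting time is h_5 = 198/61.

Answer: 198/61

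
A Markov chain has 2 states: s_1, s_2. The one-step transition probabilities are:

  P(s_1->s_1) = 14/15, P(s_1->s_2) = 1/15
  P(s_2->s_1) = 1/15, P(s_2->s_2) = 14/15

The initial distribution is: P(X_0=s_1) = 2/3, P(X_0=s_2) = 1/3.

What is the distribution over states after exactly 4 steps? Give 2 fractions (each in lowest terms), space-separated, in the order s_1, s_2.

Answer: 90218/151875 61657/151875

Derivation:
Propagating the distribution step by step (d_{t+1} = d_t * P):
d_0 = (s_1=2/3, s_2=1/3)
  d_1[s_1] = 2/3*14/15 + 1/3*1/15 = 29/45
  d_1[s_2] = 2/3*1/15 + 1/3*14/15 = 16/45
d_1 = (s_1=29/45, s_2=16/45)
  d_2[s_1] = 29/45*14/15 + 16/45*1/15 = 422/675
  d_2[s_2] = 29/45*1/15 + 16/45*14/15 = 253/675
d_2 = (s_1=422/675, s_2=253/675)
  d_3[s_1] = 422/675*14/15 + 253/675*1/15 = 6161/10125
  d_3[s_2] = 422/675*1/15 + 253/675*14/15 = 3964/10125
d_3 = (s_1=6161/10125, s_2=3964/10125)
  d_4[s_1] = 6161/10125*14/15 + 3964/10125*1/15 = 90218/151875
  d_4[s_2] = 6161/10125*1/15 + 3964/10125*14/15 = 61657/151875
d_4 = (s_1=90218/151875, s_2=61657/151875)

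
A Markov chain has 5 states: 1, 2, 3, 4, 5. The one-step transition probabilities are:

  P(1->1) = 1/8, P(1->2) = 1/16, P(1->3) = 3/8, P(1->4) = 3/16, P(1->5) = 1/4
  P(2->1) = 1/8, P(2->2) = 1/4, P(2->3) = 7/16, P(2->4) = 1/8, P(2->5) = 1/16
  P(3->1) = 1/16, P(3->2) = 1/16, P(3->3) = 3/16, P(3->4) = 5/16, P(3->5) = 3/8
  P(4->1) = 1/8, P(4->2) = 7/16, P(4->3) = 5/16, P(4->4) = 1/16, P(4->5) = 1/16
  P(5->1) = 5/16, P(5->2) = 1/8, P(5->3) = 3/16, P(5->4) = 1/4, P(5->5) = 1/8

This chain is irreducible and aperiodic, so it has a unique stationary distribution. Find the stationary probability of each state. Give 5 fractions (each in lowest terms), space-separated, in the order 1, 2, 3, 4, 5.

The stationary distribution satisfies pi = pi * P, i.e.:
  pi_1 = 1/8*pi_1 + 1/8*pi_2 + 1/16*pi_3 + 1/8*pi_4 + 5/16*pi_5
  pi_2 = 1/16*pi_1 + 1/4*pi_2 + 1/16*pi_3 + 7/16*pi_4 + 1/8*pi_5
  pi_3 = 3/8*pi_1 + 7/16*pi_2 + 3/16*pi_3 + 5/16*pi_4 + 3/16*pi_5
  pi_4 = 3/16*pi_1 + 1/8*pi_2 + 5/16*pi_3 + 1/16*pi_4 + 1/4*pi_5
  pi_5 = 1/4*pi_1 + 1/16*pi_2 + 3/8*pi_3 + 1/16*pi_4 + 1/8*pi_5
with normalization: pi_1 + pi_2 + pi_3 + pi_4 + pi_5 = 1.

Using the first 4 balance equations plus normalization, the linear system A*pi = b is:
  [-7/8, 1/8, 1/16, 1/8, 5/16] . pi = 0
  [1/16, -3/4, 1/16, 7/16, 1/8] . pi = 0
  [3/8, 7/16, -13/16, 5/16, 3/16] . pi = 0
  [3/16, 1/8, 5/16, -15/16, 1/4] . pi = 0
  [1, 1, 1, 1, 1] . pi = 1

Solving yields:
  pi_1 = 1/7
  pi_2 = 712/3885
  pi_3 = 369/1295
  pi_4 = 772/3885
  pi_5 = 739/3885

Verification (pi * P):
  1/7*1/8 + 712/3885*1/8 + 369/1295*1/16 + 772/3885*1/8 + 739/3885*5/16 = 1/7 = pi_1  (ok)
  1/7*1/16 + 712/3885*1/4 + 369/1295*1/16 + 772/3885*7/16 + 739/3885*1/8 = 712/3885 = pi_2  (ok)
  1/7*3/8 + 712/3885*7/16 + 369/1295*3/16 + 772/3885*5/16 + 739/3885*3/16 = 369/1295 = pi_3  (ok)
  1/7*3/16 + 712/3885*1/8 + 369/1295*5/16 + 772/3885*1/16 + 739/3885*1/4 = 772/3885 = pi_4  (ok)
  1/7*1/4 + 712/3885*1/16 + 369/1295*3/8 + 772/3885*1/16 + 739/3885*1/8 = 739/3885 = pi_5  (ok)

Answer: 1/7 712/3885 369/1295 772/3885 739/3885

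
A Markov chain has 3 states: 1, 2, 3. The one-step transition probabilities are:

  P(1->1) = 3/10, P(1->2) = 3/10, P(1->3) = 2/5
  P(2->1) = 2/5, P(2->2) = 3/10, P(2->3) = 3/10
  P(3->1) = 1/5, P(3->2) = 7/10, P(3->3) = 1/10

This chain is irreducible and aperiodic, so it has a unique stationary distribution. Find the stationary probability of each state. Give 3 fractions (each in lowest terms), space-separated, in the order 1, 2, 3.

The stationary distribution satisfies pi = pi * P, i.e.:
  pi_1 = 3/10*pi_1 + 2/5*pi_2 + 1/5*pi_3
  pi_2 = 3/10*pi_1 + 3/10*pi_2 + 7/10*pi_3
  pi_3 = 2/5*pi_1 + 3/10*pi_2 + 1/10*pi_3
with normalization: pi_1 + pi_2 + pi_3 = 1.

Using the first 2 balance equations plus normalization, the linear system A*pi = b is:
  [-7/10, 2/5, 1/5] . pi = 0
  [3/10, -7/10, 7/10] . pi = 0
  [1, 1, 1] . pi = 1

Solving yields:
  pi_1 = 21/67
  pi_2 = 55/134
  pi_3 = 37/134

Verification (pi * P):
  21/67*3/10 + 55/134*2/5 + 37/134*1/5 = 21/67 = pi_1  (ok)
  21/67*3/10 + 55/134*3/10 + 37/134*7/10 = 55/134 = pi_2  (ok)
  21/67*2/5 + 55/134*3/10 + 37/134*1/10 = 37/134 = pi_3  (ok)

Answer: 21/67 55/134 37/134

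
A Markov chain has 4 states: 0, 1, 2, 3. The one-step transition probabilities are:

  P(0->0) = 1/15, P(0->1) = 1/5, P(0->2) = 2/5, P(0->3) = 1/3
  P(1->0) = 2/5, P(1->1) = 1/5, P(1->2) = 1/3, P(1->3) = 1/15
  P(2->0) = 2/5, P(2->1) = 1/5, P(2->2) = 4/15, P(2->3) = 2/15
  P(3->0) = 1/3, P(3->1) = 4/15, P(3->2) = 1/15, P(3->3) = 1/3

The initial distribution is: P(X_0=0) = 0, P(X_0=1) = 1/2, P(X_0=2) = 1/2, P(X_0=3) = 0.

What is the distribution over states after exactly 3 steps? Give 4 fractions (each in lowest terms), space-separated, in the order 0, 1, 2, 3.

Propagating the distribution step by step (d_{t+1} = d_t * P):
d_0 = (0=0, 1=1/2, 2=1/2, 3=0)
  d_1[0] = 0*1/15 + 1/2*2/5 + 1/2*2/5 + 0*1/3 = 2/5
  d_1[1] = 0*1/5 + 1/2*1/5 + 1/2*1/5 + 0*4/15 = 1/5
  d_1[2] = 0*2/5 + 1/2*1/3 + 1/2*4/15 + 0*1/15 = 3/10
  d_1[3] = 0*1/3 + 1/2*1/15 + 1/2*2/15 + 0*1/3 = 1/10
d_1 = (0=2/5, 1=1/5, 2=3/10, 3=1/10)
  d_2[0] = 2/5*1/15 + 1/5*2/5 + 3/10*2/5 + 1/10*1/3 = 13/50
  d_2[1] = 2/5*1/5 + 1/5*1/5 + 3/10*1/5 + 1/10*4/15 = 31/150
  d_2[2] = 2/5*2/5 + 1/5*1/3 + 3/10*4/15 + 1/10*1/15 = 47/150
  d_2[3] = 2/5*1/3 + 1/5*1/15 + 3/10*2/15 + 1/10*1/3 = 11/50
d_2 = (0=13/50, 1=31/150, 2=47/150, 3=11/50)
  d_3[0] = 13/50*1/15 + 31/150*2/5 + 47/150*2/5 + 11/50*1/3 = 112/375
  d_3[1] = 13/50*1/5 + 31/150*1/5 + 47/150*1/5 + 11/50*4/15 = 161/750
  d_3[2] = 13/50*2/5 + 31/150*1/3 + 47/150*4/15 + 11/50*1/15 = 61/225
  d_3[3] = 13/50*1/3 + 31/150*1/15 + 47/150*2/15 + 11/50*1/3 = 97/450
d_3 = (0=112/375, 1=161/750, 2=61/225, 3=97/450)

Answer: 112/375 161/750 61/225 97/450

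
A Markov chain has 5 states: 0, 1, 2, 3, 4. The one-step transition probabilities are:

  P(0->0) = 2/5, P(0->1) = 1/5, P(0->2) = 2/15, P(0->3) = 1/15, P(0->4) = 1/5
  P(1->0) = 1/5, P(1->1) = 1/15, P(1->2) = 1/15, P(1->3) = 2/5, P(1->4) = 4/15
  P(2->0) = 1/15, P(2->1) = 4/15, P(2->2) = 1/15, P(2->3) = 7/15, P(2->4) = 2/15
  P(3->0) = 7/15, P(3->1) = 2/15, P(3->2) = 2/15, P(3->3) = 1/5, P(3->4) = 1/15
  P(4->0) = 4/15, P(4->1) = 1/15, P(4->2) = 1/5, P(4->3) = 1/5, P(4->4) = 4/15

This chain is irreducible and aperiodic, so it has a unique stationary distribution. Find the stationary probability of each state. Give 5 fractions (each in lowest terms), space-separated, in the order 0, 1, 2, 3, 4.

Answer: 16669/52427 7825/52427 6668/52427 11606/52427 9659/52427

Derivation:
The stationary distribution satisfies pi = pi * P, i.e.:
  pi_0 = 2/5*pi_0 + 1/5*pi_1 + 1/15*pi_2 + 7/15*pi_3 + 4/15*pi_4
  pi_1 = 1/5*pi_0 + 1/15*pi_1 + 4/15*pi_2 + 2/15*pi_3 + 1/15*pi_4
  pi_2 = 2/15*pi_0 + 1/15*pi_1 + 1/15*pi_2 + 2/15*pi_3 + 1/5*pi_4
  pi_3 = 1/15*pi_0 + 2/5*pi_1 + 7/15*pi_2 + 1/5*pi_3 + 1/5*pi_4
  pi_4 = 1/5*pi_0 + 4/15*pi_1 + 2/15*pi_2 + 1/15*pi_3 + 4/15*pi_4
with normalization: pi_0 + pi_1 + pi_2 + pi_3 + pi_4 = 1.

Using the first 4 balance equations plus normalization, the linear system A*pi = b is:
  [-3/5, 1/5, 1/15, 7/15, 4/15] . pi = 0
  [1/5, -14/15, 4/15, 2/15, 1/15] . pi = 0
  [2/15, 1/15, -14/15, 2/15, 1/5] . pi = 0
  [1/15, 2/5, 7/15, -4/5, 1/5] . pi = 0
  [1, 1, 1, 1, 1] . pi = 1

Solving yields:
  pi_0 = 16669/52427
  pi_1 = 7825/52427
  pi_2 = 6668/52427
  pi_3 = 11606/52427
  pi_4 = 9659/52427

Verification (pi * P):
  16669/52427*2/5 + 7825/52427*1/5 + 6668/52427*1/15 + 11606/52427*7/15 + 9659/52427*4/15 = 16669/52427 = pi_0  (ok)
  16669/52427*1/5 + 7825/52427*1/15 + 6668/52427*4/15 + 11606/52427*2/15 + 9659/52427*1/15 = 7825/52427 = pi_1  (ok)
  16669/52427*2/15 + 7825/52427*1/15 + 6668/52427*1/15 + 11606/52427*2/15 + 9659/52427*1/5 = 6668/52427 = pi_2  (ok)
  16669/52427*1/15 + 7825/52427*2/5 + 6668/52427*7/15 + 11606/52427*1/5 + 9659/52427*1/5 = 11606/52427 = pi_3  (ok)
  16669/52427*1/5 + 7825/52427*4/15 + 6668/52427*2/15 + 11606/52427*1/15 + 9659/52427*4/15 = 9659/52427 = pi_4  (ok)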